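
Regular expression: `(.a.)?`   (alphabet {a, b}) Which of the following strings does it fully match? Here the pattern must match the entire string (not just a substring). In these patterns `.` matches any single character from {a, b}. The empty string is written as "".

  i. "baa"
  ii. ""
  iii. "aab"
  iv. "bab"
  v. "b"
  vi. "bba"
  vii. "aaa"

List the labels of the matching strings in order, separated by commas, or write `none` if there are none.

i, ii, iii, iv, vii

i → match
ii → match
iii → match
iv → match
v → no match
vi → no match
vii → match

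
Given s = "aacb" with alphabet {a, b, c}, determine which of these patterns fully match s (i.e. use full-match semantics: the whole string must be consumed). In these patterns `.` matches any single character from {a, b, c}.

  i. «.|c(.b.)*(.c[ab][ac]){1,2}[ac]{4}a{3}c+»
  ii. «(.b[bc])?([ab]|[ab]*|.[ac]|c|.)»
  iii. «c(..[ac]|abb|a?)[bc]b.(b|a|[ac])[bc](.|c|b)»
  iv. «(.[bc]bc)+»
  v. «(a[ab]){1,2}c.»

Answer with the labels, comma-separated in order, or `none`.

v

i → no match
ii → no match
iii → no match — must start with "c"
iv → no match — must end with "bc"
v → match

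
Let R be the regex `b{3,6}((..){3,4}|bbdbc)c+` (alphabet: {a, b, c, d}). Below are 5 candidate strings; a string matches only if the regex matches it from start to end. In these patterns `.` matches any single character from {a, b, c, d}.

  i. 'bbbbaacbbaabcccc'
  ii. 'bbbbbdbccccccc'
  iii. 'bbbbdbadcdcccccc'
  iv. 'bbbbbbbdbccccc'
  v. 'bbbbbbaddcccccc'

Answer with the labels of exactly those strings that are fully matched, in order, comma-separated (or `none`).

i, ii, iii, iv, v

i → match
ii → match
iii → match
iv → match
v → match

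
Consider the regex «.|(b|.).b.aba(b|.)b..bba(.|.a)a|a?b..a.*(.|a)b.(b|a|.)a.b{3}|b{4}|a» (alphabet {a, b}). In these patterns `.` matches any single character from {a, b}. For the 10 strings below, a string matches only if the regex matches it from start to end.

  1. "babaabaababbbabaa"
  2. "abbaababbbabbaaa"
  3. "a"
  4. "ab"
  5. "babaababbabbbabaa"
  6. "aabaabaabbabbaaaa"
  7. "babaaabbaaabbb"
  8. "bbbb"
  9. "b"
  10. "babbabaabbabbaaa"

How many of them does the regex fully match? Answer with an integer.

1 → match
2 → match
3 → match
4 → no match
5 → match
6 → match
7 → match
8 → match
9 → match
10 → match
Total matched: 9

9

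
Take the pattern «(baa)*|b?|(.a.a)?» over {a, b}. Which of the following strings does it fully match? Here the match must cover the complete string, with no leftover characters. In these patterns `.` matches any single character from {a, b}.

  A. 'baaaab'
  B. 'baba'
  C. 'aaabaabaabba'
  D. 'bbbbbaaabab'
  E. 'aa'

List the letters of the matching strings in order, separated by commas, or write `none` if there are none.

A → no match
B → match
C → no match
D → no match
E → no match

B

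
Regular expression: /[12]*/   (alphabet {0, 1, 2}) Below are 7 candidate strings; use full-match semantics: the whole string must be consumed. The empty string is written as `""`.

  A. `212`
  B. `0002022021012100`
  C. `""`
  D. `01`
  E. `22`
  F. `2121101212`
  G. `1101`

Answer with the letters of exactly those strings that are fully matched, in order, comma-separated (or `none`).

A, C, E

A → match
B → no match
C → match
D → no match
E → match
F → no match
G → no match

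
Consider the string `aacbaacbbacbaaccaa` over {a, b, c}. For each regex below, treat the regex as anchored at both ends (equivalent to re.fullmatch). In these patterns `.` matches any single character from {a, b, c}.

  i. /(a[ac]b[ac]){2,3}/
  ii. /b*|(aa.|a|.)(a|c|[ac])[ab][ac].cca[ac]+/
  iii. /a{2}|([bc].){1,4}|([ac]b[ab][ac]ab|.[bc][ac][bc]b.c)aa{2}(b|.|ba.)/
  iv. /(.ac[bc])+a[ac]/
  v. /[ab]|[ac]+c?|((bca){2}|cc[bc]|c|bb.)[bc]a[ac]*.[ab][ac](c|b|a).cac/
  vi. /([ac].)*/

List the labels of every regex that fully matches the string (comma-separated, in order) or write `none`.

i → no match
ii → no match
iii → no match
iv → match
v → no match
vi → no match

iv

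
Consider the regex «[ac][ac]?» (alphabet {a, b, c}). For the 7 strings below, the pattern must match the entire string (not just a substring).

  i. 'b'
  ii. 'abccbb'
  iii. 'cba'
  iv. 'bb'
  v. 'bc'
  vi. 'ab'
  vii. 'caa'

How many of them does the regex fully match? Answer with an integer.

i → no match
ii → no match
iii → no match
iv → no match
v → no match
vi → no match
vii → no match
Total matched: 0

0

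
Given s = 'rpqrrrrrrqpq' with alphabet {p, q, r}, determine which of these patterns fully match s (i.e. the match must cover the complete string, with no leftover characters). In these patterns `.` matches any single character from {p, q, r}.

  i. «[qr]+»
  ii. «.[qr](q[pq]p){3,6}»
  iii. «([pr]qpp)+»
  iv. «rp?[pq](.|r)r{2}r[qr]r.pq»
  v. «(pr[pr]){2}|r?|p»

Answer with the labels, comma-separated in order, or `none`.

iv

i → no match
ii → no match — must end with 'p'
iii → no match — must end with 'qpp'
iv → match
v → no match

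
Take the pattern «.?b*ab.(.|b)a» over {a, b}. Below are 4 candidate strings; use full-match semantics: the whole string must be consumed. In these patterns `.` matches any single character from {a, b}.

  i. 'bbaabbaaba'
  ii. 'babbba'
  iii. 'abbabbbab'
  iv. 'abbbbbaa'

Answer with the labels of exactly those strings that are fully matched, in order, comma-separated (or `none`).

ii

i → no match
ii → match
iii → no match — must end with 'a'
iv → no match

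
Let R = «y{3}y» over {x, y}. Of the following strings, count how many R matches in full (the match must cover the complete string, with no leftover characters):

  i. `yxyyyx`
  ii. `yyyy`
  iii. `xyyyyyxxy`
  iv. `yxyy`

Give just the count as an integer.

i → no match — must end with `yy`
ii → match
iii → no match — must start with `y`
iv → no match
Total matched: 1

1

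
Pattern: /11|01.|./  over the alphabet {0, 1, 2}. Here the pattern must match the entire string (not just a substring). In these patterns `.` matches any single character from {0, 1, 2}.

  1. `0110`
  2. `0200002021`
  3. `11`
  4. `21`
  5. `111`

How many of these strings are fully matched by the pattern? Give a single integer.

1. `0110` → no match
2. `0200002021` → no match
3. `11` → match
4. `21` → no match
5. `111` → no match
Total matched: 1

1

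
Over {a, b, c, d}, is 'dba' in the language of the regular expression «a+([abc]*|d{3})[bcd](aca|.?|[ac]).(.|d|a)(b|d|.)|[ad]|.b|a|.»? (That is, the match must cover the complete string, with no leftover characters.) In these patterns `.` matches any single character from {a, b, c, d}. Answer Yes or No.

No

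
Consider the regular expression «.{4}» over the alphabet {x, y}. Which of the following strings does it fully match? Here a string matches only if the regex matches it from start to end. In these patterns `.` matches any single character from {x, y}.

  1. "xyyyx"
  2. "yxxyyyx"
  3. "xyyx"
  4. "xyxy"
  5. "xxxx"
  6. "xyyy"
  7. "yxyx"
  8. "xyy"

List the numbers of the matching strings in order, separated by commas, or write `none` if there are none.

3, 4, 5, 6, 7

1 → no match
2 → no match
3 → match
4 → match
5 → match
6 → match
7 → match
8 → no match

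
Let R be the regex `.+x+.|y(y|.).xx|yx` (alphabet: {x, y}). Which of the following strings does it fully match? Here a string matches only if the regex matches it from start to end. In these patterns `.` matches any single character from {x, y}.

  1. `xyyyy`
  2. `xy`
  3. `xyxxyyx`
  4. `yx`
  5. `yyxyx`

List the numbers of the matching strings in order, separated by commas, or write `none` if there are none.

4

1 → no match
2 → no match
3 → no match
4 → match
5 → no match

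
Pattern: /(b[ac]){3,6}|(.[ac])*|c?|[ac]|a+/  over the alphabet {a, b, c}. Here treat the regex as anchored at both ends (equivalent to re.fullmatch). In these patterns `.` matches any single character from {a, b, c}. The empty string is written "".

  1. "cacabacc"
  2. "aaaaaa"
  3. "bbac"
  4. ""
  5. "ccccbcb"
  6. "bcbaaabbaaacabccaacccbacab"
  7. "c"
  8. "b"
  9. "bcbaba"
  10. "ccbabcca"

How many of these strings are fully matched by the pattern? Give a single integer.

1. "cacabacc" → match
2. "aaaaaa" → match
3. "bbac" → no match
4. "" → match
5. "ccccbcb" → no match
6 → no match
7. "c" → match
8. "b" → no match
9. "bcbaba" → match
10. "ccbabcca" → match
Total matched: 6

6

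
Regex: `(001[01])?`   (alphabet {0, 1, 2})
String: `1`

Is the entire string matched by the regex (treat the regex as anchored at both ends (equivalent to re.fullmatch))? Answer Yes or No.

No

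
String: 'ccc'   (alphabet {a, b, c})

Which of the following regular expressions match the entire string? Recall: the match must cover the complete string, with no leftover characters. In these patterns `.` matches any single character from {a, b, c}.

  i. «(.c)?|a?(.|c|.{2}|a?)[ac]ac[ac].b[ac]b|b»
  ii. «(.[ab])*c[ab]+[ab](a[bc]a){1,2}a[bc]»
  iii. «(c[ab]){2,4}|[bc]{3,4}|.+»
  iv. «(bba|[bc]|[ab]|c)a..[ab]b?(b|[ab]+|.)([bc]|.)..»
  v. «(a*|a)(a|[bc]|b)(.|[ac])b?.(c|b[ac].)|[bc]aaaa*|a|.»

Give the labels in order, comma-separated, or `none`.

iii

i → no match
ii → no match
iii → match
iv → no match
v → no match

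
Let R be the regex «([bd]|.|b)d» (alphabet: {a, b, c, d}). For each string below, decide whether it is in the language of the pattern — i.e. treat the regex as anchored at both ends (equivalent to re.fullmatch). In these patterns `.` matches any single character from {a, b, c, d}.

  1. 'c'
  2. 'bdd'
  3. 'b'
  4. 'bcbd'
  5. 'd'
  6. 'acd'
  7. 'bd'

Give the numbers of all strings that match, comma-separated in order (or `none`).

1 → no match — must end with 'd'
2 → no match
3 → no match — must end with 'd'
4 → no match
5 → no match
6 → no match
7 → match

7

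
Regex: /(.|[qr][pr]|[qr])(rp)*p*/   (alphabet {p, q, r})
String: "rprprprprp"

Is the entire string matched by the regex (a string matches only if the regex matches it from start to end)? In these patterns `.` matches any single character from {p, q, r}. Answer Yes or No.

Yes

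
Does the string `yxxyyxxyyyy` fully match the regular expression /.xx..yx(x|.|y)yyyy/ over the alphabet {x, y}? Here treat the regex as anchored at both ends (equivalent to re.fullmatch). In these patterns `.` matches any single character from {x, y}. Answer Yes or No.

No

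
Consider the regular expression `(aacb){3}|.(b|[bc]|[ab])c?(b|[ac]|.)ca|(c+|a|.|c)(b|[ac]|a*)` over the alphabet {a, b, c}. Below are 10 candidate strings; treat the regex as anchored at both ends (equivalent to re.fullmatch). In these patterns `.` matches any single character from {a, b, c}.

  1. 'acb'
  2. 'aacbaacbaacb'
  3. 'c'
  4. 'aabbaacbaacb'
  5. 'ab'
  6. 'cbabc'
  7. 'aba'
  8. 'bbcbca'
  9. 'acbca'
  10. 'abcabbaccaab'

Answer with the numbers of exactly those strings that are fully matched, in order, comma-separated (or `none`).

2, 3, 5, 8, 9

1. 'acb' → no match
2. 'aacbaacbaacb' → match
3. 'c' → match
4. 'aabbaacbaacb' → no match
5. 'ab' → match
6. 'cbabc' → no match
7. 'aba' → no match
8. 'bbcbca' → match
9. 'acbca' → match
10. 'abcabbaccaab' → no match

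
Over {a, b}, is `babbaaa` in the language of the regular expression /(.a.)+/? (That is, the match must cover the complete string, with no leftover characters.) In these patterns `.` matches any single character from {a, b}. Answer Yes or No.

No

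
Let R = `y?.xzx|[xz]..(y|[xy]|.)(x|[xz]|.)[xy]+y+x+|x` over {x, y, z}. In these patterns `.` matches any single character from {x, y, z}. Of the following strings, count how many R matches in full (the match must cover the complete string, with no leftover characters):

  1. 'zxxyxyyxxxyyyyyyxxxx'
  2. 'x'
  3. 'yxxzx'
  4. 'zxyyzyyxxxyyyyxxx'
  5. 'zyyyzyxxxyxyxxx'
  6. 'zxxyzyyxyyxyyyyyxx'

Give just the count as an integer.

6

1 → match
2. 'x' → match
3. 'yxxzx' → match
4 → match
5 → match
6 → match
Total matched: 6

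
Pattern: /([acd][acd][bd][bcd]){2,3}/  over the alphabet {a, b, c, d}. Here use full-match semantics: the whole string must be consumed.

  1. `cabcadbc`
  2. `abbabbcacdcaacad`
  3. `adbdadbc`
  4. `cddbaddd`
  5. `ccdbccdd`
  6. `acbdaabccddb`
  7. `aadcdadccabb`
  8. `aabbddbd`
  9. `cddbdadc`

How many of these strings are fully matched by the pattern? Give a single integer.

8

1. `cabcadbc` → match
2 → no match
3. `adbdadbc` → match
4. `cddbaddd` → match
5. `ccdbccdd` → match
6. `acbdaabccddb` → match
7. `aadcdadccabb` → match
8. `aabbddbd` → match
9. `cddbdadc` → match
Total matched: 8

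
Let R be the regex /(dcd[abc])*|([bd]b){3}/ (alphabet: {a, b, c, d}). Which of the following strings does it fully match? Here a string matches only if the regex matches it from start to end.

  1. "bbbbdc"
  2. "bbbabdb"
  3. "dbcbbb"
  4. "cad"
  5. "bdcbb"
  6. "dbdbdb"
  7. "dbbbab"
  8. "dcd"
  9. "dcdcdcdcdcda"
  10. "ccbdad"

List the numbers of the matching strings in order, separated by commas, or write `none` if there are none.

1. "bbbbdc" → no match
2. "bbbabdb" → no match
3. "dbcbbb" → no match
4. "cad" → no match
5. "bdcbb" → no match
6. "dbdbdb" → match
7. "dbbbab" → no match
8. "dcd" → no match
9. "dcdcdcdcdcda" → match
10. "ccbdad" → no match

6, 9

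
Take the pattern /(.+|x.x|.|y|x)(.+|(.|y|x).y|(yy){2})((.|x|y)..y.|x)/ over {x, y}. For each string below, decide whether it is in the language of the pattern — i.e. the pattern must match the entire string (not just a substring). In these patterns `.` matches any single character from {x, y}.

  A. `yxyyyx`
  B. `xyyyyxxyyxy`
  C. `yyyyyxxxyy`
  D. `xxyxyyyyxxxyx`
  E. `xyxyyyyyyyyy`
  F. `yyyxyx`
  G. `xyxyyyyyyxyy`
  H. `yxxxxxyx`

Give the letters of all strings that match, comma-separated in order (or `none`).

A, C, D, E, F, G, H

A → match
B → no match
C → match
D → match
E → match
F → match
G → match
H → match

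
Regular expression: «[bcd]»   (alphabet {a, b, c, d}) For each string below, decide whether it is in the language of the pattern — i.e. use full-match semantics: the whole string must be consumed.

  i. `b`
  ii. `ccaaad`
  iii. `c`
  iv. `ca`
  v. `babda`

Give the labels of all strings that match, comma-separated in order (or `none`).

i. `b` → match
ii. `ccaaad` → no match
iii. `c` → match
iv. `ca` → no match
v. `babda` → no match

i, iii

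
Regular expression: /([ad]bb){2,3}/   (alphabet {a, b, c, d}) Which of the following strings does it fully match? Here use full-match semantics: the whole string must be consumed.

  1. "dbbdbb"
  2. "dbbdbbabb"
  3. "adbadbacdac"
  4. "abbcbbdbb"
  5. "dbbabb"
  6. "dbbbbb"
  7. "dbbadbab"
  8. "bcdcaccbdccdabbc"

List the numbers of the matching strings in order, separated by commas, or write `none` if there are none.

1, 2, 5

1. "dbbdbb" → match
2. "dbbdbbabb" → match
3. "adbadbacdac" → no match — must end with "bb"
4. "abbcbbdbb" → no match
5. "dbbabb" → match
6. "dbbbbb" → no match
7. "dbbadbab" → no match — must end with "bb"
8 → no match — must end with "bb"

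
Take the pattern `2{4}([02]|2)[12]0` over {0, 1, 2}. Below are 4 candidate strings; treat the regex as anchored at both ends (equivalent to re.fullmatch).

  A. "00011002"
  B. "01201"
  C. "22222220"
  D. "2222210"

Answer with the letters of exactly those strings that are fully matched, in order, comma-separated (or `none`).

A. "00011002" → no match — must start with "2"
B. "01201" → no match — must start with "2"
C. "22222220" → no match
D. "2222210" → match

D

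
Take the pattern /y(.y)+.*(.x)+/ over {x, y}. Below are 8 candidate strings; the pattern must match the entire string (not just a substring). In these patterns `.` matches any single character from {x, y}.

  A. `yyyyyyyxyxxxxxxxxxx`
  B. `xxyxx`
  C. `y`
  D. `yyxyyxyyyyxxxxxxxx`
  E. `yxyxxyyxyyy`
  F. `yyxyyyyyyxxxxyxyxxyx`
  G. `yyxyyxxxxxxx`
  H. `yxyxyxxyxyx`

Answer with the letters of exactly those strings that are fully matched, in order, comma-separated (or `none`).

A, H

A → match
B → no match — must start with `y`
C → no match — must end with `x`
D → no match
E → no match — must end with `x`
F → no match
G → no match
H → match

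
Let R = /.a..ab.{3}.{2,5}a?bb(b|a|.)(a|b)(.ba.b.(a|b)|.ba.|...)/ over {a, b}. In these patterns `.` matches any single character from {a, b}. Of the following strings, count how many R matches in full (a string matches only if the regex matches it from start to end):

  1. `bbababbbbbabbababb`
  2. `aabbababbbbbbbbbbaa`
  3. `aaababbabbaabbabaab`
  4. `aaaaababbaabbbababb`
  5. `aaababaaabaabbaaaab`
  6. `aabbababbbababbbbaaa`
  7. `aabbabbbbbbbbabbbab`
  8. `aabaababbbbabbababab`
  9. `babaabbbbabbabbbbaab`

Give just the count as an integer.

1 → no match
2 → match
3 → match
4 → match
5 → match
6 → match
7 → match
8 → match
9 → match
Total matched: 8

8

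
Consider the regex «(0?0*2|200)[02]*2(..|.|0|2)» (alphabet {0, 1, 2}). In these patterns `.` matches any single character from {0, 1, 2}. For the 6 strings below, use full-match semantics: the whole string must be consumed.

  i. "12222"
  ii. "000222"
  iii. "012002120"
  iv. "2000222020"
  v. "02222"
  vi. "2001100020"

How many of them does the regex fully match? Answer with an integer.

3

i → no match
ii → match
iii → no match
iv → match
v → match
vi → no match
Total matched: 3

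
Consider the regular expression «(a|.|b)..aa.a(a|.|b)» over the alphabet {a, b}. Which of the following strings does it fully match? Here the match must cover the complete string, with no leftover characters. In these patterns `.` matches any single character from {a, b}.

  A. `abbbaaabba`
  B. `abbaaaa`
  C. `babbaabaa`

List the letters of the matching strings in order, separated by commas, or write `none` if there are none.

none

A → no match
B → no match
C → no match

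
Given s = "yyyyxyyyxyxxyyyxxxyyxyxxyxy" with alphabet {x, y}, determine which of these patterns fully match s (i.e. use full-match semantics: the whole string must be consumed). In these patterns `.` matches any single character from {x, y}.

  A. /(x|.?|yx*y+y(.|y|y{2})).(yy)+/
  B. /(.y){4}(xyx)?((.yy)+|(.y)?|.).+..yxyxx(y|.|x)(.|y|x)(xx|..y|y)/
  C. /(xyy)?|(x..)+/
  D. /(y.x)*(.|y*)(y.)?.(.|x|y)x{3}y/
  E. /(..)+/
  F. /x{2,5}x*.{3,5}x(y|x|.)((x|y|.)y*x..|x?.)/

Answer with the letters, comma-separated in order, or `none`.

B

A → no match — must end with "yy"
B → match
C → no match
D → no match
E → no match
F → no match — must start with "x"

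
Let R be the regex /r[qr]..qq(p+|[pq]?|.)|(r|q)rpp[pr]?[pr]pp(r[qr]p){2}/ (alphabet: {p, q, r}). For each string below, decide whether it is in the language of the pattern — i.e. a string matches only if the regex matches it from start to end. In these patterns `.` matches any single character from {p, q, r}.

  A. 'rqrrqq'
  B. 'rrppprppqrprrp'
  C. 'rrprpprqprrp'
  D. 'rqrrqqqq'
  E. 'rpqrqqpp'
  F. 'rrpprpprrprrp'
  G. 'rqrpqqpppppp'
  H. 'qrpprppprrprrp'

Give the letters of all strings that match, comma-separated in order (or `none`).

A, F, G, H

A → match
B → no match
C → no match
D → no match
E → no match
F → match
G → match
H → match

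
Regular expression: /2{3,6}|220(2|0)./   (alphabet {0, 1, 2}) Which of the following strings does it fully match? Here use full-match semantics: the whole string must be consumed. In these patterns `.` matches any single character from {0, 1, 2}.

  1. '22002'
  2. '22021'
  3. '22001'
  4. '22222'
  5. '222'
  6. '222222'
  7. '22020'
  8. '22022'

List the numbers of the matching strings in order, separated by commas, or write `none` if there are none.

1, 2, 3, 4, 5, 6, 7, 8

1 → match
2 → match
3 → match
4 → match
5 → match
6 → match
7 → match
8 → match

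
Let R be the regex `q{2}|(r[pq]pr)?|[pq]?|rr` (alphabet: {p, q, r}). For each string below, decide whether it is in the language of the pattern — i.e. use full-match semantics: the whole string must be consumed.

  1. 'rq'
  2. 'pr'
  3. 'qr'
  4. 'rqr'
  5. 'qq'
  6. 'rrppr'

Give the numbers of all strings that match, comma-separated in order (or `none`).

5

1. 'rq' → no match
2. 'pr' → no match
3. 'qr' → no match
4. 'rqr' → no match
5. 'qq' → match
6. 'rrppr' → no match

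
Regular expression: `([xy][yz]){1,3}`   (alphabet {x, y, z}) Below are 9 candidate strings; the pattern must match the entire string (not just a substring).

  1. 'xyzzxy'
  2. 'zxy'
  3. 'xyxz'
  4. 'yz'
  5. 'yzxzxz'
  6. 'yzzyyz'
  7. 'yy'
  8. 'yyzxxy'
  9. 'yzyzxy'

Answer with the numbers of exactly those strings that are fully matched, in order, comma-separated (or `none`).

1 → no match
2 → no match
3 → match
4 → match
5 → match
6 → no match
7 → match
8 → no match
9 → match

3, 4, 5, 7, 9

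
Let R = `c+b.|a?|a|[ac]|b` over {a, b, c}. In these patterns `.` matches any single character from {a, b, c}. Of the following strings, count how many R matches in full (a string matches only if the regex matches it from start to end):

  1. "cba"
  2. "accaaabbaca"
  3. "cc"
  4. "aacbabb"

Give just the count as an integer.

1

1. "cba" → match
2. "accaaabbaca" → no match
3. "cc" → no match
4. "aacbabb" → no match
Total matched: 1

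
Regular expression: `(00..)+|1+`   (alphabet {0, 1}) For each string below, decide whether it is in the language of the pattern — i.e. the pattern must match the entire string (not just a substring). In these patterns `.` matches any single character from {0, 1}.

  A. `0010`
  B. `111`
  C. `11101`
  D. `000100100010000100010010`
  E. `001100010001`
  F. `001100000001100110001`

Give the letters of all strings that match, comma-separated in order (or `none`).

A. `0010` → match
B. `111` → match
C. `11101` → no match
D → match
E. `001100010001` → match
F → no match

A, B, D, E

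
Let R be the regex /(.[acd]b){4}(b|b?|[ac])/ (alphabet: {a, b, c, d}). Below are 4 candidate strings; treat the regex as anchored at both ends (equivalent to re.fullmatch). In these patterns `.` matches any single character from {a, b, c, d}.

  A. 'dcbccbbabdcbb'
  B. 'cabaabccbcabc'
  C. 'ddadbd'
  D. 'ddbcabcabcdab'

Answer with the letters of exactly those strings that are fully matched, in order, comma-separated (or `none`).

A → match
B → match
C → no match
D → no match

A, B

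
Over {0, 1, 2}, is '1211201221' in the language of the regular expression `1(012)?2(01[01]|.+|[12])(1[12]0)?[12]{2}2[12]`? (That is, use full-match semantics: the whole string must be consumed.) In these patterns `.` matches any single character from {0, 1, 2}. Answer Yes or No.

Yes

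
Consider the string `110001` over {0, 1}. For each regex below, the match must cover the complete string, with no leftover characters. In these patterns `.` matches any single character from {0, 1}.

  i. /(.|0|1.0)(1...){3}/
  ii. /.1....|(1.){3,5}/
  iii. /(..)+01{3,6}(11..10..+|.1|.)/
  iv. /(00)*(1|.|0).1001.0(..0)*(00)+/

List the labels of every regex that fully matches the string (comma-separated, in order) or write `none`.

i → no match
ii → match
iii → no match
iv → no match — must end with `00`

ii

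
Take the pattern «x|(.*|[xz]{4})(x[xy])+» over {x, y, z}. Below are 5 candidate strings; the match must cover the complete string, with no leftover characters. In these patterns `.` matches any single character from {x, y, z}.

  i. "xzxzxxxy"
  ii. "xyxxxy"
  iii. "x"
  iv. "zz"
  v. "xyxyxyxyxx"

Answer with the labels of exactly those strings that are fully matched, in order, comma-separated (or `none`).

i, ii, iii, v

i → match
ii → match
iii → match
iv → no match
v → match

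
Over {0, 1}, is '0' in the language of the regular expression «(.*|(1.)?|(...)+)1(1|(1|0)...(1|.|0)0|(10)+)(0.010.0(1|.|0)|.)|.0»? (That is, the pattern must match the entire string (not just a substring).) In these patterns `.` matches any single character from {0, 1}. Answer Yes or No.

No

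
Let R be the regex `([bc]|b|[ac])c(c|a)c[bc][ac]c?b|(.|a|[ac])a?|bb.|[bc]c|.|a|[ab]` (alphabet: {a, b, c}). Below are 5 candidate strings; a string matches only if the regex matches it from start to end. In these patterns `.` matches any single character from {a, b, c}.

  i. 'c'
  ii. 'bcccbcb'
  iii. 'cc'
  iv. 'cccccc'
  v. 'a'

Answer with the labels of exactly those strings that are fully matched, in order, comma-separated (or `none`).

i → match
ii → match
iii → match
iv → no match
v → match

i, ii, iii, v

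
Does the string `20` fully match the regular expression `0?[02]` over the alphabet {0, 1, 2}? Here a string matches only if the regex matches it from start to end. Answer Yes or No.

No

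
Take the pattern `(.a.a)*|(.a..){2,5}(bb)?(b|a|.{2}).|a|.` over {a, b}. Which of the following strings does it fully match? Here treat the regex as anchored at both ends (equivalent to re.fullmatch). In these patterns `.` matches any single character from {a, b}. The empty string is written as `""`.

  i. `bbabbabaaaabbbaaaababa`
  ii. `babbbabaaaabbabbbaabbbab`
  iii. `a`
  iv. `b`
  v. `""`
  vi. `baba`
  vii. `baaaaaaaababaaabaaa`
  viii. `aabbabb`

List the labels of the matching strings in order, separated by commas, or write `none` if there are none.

i → no match
ii → match
iii → match
iv → match
v → match
vi → match
vii → no match
viii → no match

ii, iii, iv, v, vi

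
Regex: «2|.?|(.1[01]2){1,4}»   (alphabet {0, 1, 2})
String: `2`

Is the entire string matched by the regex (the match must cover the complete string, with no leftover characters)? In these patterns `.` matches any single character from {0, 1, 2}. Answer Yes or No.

Yes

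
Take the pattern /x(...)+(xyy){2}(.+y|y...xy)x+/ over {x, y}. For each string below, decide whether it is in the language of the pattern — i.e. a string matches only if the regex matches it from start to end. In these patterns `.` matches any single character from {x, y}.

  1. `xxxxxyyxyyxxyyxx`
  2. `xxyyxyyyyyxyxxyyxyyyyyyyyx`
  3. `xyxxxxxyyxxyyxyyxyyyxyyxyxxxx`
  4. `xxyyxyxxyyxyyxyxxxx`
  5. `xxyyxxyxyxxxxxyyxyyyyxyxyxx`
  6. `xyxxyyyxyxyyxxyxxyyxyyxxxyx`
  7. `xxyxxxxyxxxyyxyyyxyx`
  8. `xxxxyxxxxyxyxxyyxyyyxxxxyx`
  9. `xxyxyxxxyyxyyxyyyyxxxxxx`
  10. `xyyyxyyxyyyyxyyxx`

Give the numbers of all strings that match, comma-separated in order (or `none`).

1 → match
2 → match
3 → match
4 → match
5 → match
6 → match
7 → match
8 → match
9 → match
10 → match

1, 2, 3, 4, 5, 6, 7, 8, 9, 10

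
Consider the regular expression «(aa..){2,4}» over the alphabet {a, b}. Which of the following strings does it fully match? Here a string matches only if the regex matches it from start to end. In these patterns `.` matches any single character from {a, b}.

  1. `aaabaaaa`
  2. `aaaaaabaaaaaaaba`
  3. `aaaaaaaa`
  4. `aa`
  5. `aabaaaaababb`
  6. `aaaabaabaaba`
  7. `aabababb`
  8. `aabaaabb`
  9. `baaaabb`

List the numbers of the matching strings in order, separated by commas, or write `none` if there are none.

1, 2, 3, 8

1 → match
2 → match
3 → match
4 → no match
5 → no match
6 → no match
7 → no match
8 → match
9 → no match — must start with `aa`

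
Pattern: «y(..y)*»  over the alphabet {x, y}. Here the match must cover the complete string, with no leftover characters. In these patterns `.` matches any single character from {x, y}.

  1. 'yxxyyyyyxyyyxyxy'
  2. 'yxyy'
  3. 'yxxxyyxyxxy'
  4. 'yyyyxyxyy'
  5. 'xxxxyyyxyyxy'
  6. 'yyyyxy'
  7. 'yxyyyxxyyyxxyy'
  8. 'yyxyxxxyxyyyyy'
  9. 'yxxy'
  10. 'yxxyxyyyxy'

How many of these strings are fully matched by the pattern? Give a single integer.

1 → no match
2. 'yxyy' → match
3. 'yxxxyyxyxxy' → no match
4. 'yyyyxyxyy' → no match
5. 'xxxxyyyxyyxy' → no match — must start with 'y'
6. 'yyyyxy' → no match
7 → no match
8 → no match
9. 'yxxy' → match
10. 'yxxyxyyyxy' → match
Total matched: 3

3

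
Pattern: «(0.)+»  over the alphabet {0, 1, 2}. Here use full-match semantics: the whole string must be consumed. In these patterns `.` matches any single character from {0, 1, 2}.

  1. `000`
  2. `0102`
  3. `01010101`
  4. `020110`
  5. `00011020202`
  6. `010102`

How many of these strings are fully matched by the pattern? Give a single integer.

1. `000` → no match
2. `0102` → match
3. `01010101` → match
4. `020110` → no match
5. `00011020202` → no match
6. `010102` → match
Total matched: 3

3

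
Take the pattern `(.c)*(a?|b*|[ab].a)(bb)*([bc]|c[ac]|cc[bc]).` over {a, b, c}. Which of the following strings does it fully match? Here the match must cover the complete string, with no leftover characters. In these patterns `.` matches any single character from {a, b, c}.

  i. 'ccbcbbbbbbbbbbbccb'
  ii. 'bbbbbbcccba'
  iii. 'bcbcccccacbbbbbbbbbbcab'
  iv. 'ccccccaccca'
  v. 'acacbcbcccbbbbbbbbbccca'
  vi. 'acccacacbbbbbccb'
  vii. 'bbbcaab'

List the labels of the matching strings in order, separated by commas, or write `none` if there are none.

i → match
ii → no match
iii → match
iv → match
v → match
vi → match
vii → no match

i, iii, iv, v, vi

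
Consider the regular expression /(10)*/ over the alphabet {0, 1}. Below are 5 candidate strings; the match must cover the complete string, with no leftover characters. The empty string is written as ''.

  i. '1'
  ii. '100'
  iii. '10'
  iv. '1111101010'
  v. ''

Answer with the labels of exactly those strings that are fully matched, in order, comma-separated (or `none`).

iii, v

i → no match
ii → no match
iii → match
iv → no match
v → match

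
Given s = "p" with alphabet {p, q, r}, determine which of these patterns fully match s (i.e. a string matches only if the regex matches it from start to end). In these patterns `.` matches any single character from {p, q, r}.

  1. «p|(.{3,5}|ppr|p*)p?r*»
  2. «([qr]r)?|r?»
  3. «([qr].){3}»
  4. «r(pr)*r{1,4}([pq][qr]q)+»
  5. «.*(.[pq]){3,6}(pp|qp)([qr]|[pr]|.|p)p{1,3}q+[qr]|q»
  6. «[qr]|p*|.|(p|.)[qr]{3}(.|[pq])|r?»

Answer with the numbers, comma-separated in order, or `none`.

1 → match
2 → no match
3 → no match
4 → no match — must start with "r"
5 → no match
6 → match

1, 6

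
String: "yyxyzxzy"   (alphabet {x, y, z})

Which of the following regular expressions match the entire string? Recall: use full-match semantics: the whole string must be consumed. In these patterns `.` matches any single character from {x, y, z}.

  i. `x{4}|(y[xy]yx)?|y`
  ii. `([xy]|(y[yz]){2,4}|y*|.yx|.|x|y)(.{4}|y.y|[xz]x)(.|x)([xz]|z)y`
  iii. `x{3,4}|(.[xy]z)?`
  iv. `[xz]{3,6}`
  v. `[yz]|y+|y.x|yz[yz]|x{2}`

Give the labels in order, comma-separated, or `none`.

ii

i → no match
ii → match
iii → no match
iv → no match
v → no match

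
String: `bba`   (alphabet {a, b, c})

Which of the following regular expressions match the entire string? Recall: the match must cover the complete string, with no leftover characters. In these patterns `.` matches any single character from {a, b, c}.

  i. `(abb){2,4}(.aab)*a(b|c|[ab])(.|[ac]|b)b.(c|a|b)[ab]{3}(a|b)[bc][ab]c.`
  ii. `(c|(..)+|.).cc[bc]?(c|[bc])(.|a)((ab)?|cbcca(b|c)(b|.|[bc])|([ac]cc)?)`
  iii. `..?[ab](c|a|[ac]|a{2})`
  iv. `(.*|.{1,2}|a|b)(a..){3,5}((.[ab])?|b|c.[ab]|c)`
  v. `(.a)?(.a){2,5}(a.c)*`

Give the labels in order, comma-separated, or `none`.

i → no match — must start with `abb`
ii → no match
iii → match
iv → no match
v → no match

iii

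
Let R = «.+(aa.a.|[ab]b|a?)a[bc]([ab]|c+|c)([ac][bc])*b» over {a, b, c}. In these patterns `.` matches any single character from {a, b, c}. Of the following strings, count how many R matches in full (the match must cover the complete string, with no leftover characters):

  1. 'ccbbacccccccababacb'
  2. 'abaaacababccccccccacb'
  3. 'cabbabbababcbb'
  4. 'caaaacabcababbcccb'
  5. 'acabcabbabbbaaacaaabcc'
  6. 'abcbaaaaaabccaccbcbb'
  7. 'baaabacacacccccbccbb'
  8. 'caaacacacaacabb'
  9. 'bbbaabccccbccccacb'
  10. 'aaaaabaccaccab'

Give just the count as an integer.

6

1 → match
2 → match
3 → match
4 → no match
5 → no match — must end with 'b'
6 → match
7 → no match
8 → match
9 → match
10 → no match
Total matched: 6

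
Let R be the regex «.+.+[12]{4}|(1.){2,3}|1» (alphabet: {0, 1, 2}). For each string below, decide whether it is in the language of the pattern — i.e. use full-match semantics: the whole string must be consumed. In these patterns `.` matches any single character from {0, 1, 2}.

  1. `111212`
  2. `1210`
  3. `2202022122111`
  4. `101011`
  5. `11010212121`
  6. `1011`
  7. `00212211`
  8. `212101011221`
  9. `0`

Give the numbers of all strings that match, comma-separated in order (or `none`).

1, 2, 3, 4, 5, 6, 7, 8

1 → match
2 → match
3 → match
4 → match
5 → match
6 → match
7 → match
8 → match
9 → no match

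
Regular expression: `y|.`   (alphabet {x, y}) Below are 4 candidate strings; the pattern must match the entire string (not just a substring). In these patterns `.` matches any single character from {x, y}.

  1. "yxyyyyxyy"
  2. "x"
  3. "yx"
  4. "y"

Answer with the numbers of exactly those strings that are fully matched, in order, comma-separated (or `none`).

2, 4

1 → no match
2 → match
3 → no match
4 → match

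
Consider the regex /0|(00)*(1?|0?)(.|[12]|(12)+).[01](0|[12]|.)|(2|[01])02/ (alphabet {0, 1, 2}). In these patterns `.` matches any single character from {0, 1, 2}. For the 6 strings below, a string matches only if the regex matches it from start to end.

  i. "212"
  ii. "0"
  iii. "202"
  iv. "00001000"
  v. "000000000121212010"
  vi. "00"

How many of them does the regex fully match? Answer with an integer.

4

i. "212" → no match
ii. "0" → match
iii. "202" → match
iv. "00001000" → match
v → match
vi. "00" → no match
Total matched: 4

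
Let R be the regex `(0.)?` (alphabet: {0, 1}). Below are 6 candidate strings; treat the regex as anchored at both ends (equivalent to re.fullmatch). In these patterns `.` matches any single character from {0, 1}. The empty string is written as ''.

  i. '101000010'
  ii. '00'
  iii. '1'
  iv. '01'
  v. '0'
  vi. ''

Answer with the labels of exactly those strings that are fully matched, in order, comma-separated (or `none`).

ii, iv, vi

i → no match
ii → match
iii → no match
iv → match
v → no match
vi → match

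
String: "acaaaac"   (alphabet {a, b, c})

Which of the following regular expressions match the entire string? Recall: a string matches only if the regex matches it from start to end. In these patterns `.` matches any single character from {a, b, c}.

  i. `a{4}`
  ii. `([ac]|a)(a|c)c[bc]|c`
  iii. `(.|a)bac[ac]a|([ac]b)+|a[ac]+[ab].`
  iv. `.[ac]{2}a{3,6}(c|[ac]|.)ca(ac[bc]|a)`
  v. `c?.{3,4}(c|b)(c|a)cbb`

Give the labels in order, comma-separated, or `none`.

iii

i → no match — must end with "a"
ii → no match
iii → match
iv → no match
v → no match — must end with "cbb"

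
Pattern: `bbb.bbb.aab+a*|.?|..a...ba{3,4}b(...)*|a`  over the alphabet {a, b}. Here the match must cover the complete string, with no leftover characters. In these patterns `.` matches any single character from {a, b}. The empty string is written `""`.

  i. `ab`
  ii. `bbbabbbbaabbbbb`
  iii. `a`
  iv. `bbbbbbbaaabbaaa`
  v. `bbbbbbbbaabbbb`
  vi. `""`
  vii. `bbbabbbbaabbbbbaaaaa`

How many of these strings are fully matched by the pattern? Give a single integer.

6

i → no match
ii → match
iii → match
iv → match
v → match
vi → match
vii → match
Total matched: 6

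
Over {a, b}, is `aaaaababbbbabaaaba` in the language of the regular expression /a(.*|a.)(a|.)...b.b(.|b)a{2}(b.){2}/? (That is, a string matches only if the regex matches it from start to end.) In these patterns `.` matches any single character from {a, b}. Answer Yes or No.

No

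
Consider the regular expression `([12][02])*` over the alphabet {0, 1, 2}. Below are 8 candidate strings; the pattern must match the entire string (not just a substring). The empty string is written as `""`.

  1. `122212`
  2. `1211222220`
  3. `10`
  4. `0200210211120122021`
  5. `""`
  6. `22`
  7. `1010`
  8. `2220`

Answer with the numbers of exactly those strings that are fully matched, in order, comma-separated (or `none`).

1 → match
2 → no match
3 → match
4 → no match
5 → match
6 → match
7 → match
8 → match

1, 3, 5, 6, 7, 8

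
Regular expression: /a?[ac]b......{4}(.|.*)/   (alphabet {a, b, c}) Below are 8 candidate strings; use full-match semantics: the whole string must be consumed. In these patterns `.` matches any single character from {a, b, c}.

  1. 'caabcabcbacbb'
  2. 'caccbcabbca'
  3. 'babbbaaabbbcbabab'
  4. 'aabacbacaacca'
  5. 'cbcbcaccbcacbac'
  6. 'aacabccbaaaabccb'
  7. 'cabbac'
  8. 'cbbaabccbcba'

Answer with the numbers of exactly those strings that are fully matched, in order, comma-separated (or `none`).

1 → no match
2 → no match
3 → no match
4 → match
5 → match
6 → no match
7 → no match
8 → match

4, 5, 8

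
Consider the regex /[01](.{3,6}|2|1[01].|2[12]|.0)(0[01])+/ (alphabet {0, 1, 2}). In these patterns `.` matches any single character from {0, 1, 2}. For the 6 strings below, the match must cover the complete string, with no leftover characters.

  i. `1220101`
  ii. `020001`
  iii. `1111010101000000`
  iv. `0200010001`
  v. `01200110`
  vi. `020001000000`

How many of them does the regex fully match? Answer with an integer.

i → match
ii → match
iii → match
iv → match
v → no match
vi → match
Total matched: 5

5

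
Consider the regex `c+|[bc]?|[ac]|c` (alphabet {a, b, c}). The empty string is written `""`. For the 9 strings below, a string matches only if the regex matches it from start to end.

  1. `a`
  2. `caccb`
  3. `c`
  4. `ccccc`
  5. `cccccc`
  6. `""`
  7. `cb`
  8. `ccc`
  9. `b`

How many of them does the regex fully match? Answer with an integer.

7

1. `a` → match
2. `caccb` → no match
3. `c` → match
4. `ccccc` → match
5. `cccccc` → match
6. `""` → match
7. `cb` → no match
8. `ccc` → match
9. `b` → match
Total matched: 7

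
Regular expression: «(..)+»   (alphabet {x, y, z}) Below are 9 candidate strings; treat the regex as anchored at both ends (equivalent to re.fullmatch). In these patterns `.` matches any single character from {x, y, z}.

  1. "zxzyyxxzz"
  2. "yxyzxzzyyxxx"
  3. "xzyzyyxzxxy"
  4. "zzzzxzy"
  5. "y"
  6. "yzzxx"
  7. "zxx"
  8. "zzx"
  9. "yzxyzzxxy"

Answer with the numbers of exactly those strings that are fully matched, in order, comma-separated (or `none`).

1. "zxzyyxxzz" → no match
2. "yxyzxzzyyxxx" → match
3. "xzyzyyxzxxy" → no match
4. "zzzzxzy" → no match
5. "y" → no match
6. "yzzxx" → no match
7. "zxx" → no match
8. "zzx" → no match
9. "yzxyzzxxy" → no match

2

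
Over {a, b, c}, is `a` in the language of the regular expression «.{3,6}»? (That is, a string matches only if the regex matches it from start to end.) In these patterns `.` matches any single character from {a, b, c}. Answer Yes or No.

No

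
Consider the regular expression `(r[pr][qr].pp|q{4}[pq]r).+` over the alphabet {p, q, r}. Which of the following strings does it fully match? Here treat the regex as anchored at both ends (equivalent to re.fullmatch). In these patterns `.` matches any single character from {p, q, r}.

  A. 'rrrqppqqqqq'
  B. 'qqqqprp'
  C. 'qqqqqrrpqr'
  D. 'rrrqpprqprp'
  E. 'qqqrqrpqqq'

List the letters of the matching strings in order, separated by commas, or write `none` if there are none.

A, B, C, D

A → match
B → match
C → match
D → match
E → no match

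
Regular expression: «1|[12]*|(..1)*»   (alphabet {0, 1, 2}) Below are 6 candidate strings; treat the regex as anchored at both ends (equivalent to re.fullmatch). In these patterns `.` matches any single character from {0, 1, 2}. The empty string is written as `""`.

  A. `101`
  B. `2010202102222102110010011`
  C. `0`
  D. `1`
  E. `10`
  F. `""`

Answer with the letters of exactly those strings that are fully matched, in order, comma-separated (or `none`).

A, D, F

A → match
B → no match
C → no match
D → match
E → no match
F → match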